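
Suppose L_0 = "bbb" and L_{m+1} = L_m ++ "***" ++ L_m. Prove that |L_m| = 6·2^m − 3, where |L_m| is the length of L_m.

Base case: |L_0| = 3, and 6·2^0 − 3 = 3.
Assume |L_j| = 6·2^j − 3.
Then |L_{j+1}| = |L_j| + 3 + |L_j| = 2|L_j| + 3 = 2(6·2^j − 3) + 3 = 6·2^{j+1} − 6 + 3 = 6·2^{j+1} − 3.
This completes the inductive step, so |L_m| = 6·2^m − 3 for all m ≥ 0.

|L_m| = 6·2^m − 3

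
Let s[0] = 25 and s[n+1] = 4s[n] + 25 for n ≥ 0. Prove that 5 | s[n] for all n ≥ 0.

Base case: s[0] = 25 = 5·5, so 5 | s[0].
Assume 5 | s[j], so s[j] = 5t for some integer t.
Then s[j+1] = 4s[j] + 25 = 4·(5t) + 25 = 5(4t + 5), so 5 | s[j+1].
By induction, 5 | s[n] for all n ≥ 0.

5 | s[n]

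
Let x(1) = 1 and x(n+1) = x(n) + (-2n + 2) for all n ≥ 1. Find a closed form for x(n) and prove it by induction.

Claim: x(n) = -n^2 + 3n − 1.

Base case: x(1) = 1, and -1^2 + 3·1 − 1 = 1.
Assume x(m) = -m^2 + 3m − 1.
Then x(m+1) = x(m) + (-2m + 2) = (-m^2 + 3m − 1) + (-2m + 2) = -m^2 + m + 1,
and -(m+1)^2 + 3·(m+1) − 1 = -m^2 + m + 1.
By induction, x(n) = -n^2 + 3n − 1 for all n ≥ 1.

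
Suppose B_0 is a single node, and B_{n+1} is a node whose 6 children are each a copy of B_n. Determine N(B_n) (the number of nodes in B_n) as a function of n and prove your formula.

Claim: N(B_n) = (6^{n+1} − 1)/5.

Base case: N(B_0) = 1, and (6^{0+1} − 1)/5 = 1.
Assume N(B_k) = (6^{k+1} − 1)/5.
Then N(B_{k+1}) = 1 + 6N(B_k) = 1 + 6·(6^{k+1} − 1)/5 = 1 + (6^{k+2} − 6)/5 = (5 + 6^{k+2} − 6)/5 = (6^{k+2} − 1)/5.
This completes the inductive step, so N(B_n) = (6^{n+1} − 1)/5 for all n ≥ 0.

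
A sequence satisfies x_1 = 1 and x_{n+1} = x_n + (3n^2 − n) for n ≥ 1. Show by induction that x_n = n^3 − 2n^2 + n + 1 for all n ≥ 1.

Base case: x_1 = 1, and 1^3 − 2·1^2 + 1 + 1 = 1.
Assume x_m = m^3 − 2m^2 + m + 1.
Then x_{m+1} = x_m + (3m^2 − m) = (m^3 − 2m^2 + m + 1) + (3m^2 − m) = m^3 + m^2 + 1,
and (m+1)^3 − 2·(m+1)^2 + (m+1) + 1 = m^3 + m^2 + 1.
Hence x_n = n^3 − 2n^2 + n + 1 for every n ≥ 1, by induction.

x_n = n^3 − 2n^2 + n + 1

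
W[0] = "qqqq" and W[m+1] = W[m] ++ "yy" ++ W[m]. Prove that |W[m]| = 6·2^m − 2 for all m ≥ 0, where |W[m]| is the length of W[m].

Base case: |W[0]| = 4, and 6·2^0 − 2 = 4.
Assume |W[j]| = 6·2^j − 2.
Then |W[j+1]| = |W[j]| + 2 + |W[j]| = 2|W[j]| + 2 = 2(6·2^j − 2) + 2 = 6·2^{j+1} − 4 + 2 = 6·2^{j+1} − 2.
So the formula holds for j+1, and by induction |W[m]| = 6·2^m − 2 for all m ≥ 0.

|W[m]| = 6·2^m − 2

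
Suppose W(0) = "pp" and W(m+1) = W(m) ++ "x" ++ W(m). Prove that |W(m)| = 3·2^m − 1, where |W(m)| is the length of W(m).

Base case: |W(0)| = 2, and 3·2^0 − 1 = 2.
Assume |W(j)| = 3·2^j − 1.
Then |W(j+1)| = |W(j)| + 1 + |W(j)| = 2|W(j)| + 1 = 2(3·2^j − 1) + 1 = 3·2^{j+1} − 2 + 1 = 3·2^{j+1} − 1.
Hence |W(m)| = 3·2^m − 1 for every m ≥ 0, by induction.

|W(m)| = 3·2^m − 1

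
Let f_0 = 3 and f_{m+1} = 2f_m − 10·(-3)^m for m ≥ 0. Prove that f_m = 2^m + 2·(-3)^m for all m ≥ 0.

Base case: f_0 = 3, and 2^0 + 2·(-3)^0 = 1 + 2 = 3.
Assume f_j = 2^j + 2·(-3)^j for some j ≥ 0.
Then f_{j+1} = 2f_j − 10·(-3)^j = 2·(2^j + 2·(-3)^j) − 10·(-3)^j = 2^{j+1} + 4·(-3)^j − 10·(-3)^j = 2^{j+1} − 6·(-3)^j = 2^{j+1} + 2·(-3)^{j+1}.
So the formula holds for j+1, and by induction f_m = 2^m + 2·(-3)^m for all m ≥ 0.

f_m = 2^m + 2·(-3)^m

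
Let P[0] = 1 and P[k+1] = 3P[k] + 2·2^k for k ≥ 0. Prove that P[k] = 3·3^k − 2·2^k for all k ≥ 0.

Base case: P[0] = 1, and 3·3^0 − 2·2^0 = 3 − 2 = 1.
Assume P[m] = 3·3^m − 2·2^m for some m ≥ 0.
Then P[m+1] = 3P[m] + 2·2^m = 3·(3·3^m − 2·2^m) + 2·2^m = 3·3^{m+1} − 6·2^m + 2·2^m = 3·3^{m+1} − 4·2^m = 3·3^{m+1} − 2·2^{m+1}.
This completes the inductive step, so P[k] = 3·3^k − 2·2^k for all k ≥ 0.

P[k] = 3·3^k − 2·2^k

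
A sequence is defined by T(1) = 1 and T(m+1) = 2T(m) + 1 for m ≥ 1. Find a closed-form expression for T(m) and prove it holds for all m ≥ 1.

Claim: T(m) = 2^m − 1.

Base case: T(1) = 1, and 2^1 − 1 = 2 − 1 = 1.
Assume T(k) = 2^k − 1 for some k ≥ 1.
Then T(k+1) = 2T(k) + 1 = 2·(2^k − 1) + 1 = 2^{k+1} − 2 + 1 = 2^{k+1} − 1.
So the formula holds for k+1, and by induction T(m) = 2^m − 1 for all m ≥ 1.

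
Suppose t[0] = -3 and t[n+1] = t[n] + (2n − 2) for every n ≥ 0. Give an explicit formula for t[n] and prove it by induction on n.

Claim: t[n] = n^2 − 3n − 3.

Base case: t[0] = -3, and 0^2 − 3·0 − 3 = -3.
Assume t[m] = m^2 − 3m − 3.
Then t[m+1] = t[m] + (2m − 2) = (m^2 − 3m − 3) + (2m − 2) = m^2 − m − 5,
and (m+1)^2 − 3·(m+1) − 3 = m^2 − m − 5.
By induction, t[n] = n^2 − 3n − 3 for all n ≥ 0.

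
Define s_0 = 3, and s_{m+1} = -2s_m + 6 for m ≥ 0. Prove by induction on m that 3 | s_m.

Base case: s_0 = 3 = 3·1, so 3 | s_0.
Assume 3 | s_j, so s_j = 3t for some integer t.
Then s_{j+1} = -2s_j + 6 = -2·(3t) + 6 = 3(-2t + 2), so 3 | s_{j+1}.
By induction, 3 | s_m for all m ≥ 0.

3 | s_m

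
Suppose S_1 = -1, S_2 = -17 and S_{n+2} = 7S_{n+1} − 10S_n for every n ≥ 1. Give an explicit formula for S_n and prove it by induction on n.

Claim: S_n = 2·2^n − 5^n.

Base cases: S_1 = -1 and 2·2^1 − 5^1 = -1; S_2 = -17 and 2·2^2 − 5^2 = -17.
Assume S_j = 2·2^j − 5^j for all 1 ≤ j ≤ m, where m ≥ 2.
Then S_{m+1} = 7S_m − 10S_{m−1} = 7·(2·2^m − 5^m) − 10·(2·2^{m−1} − 5^{m−1}) = 2·(7·2 − 10)2^{m−1} − (7·5 − 10)5^{m−1} = 8·2^{m−1} − 25·5^{m−1} = 2·2^{m+1} − 5^{m+1}.
This completes the inductive step, so S_n = 2·2^n − 5^n for all n ≥ 1.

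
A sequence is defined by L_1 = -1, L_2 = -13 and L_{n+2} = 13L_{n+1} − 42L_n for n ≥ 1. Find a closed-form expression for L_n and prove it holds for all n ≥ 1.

Claim: L_n = 6^n − 7^n.

Base cases: L_1 = -1 and 6^1 − 7^1 = -1; L_2 = -13 and 6^2 − 7^2 = -13.
Assume L_i = 6^i − 7^i for all 1 ≤ i ≤ j, where j ≥ 2.
Then L_{j+1} = 13L_j − 42L_{j−1} = 13·(6^j − 7^j) − 42·(6^{j−1} − 7^{j−1}) = (13·6 − 42)6^{j−1} − (13·7 − 42)7^{j−1} = 36·6^{j−1} − 49·7^{j−1} = 6^{j+1} − 7^{j+1}.
This completes the inductive step, so L_n = 6^n − 7^n for all n ≥ 1.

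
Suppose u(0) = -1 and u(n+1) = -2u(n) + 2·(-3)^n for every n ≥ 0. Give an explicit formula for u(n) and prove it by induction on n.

Claim: u(n) = (-2)^n − 2·(-3)^n.

Base case: u(0) = -1, and (-2)^0 − 2·(-3)^0 = 1 − 2 = -1.
Assume u(m) = (-2)^m − 2·(-3)^m for some m ≥ 0.
Then u(m+1) = -2u(m) + 2·(-3)^m = -2·((-2)^m − 2·(-3)^m) + 2·(-3)^m = (-2)^{m+1} + 4·(-3)^m + 2·(-3)^m = (-2)^{m+1} + 6·(-3)^m = (-2)^{m+1} − 2·(-3)^{m+1}.
This completes the inductive step, so u(n) = (-2)^n − 2·(-3)^n for all n ≥ 0.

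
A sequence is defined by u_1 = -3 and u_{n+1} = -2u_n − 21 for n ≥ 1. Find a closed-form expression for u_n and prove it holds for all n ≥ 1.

Claim: u_n = -2·(-2)^n − 7.

Base case: u_1 = -3, and -2·(-2)^1 − 7 = 4 − 7 = -3.
Assume u_k = -2·(-2)^k − 7 for some k ≥ 1.
Then u_{k+1} = -2u_k − 21 = -2·(-2·(-2)^k − 7) − 21 = 4·(-2)^k + 14 − 21 = -2·(-2)^{k+1} − 7.
This completes the inductive step, so u_n = -2·(-2)^n − 7 for all n ≥ 1.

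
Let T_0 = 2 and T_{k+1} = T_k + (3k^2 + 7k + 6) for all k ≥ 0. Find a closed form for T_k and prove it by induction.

Claim: T_k = k^3 + 2k^2 + 3k + 2.

Base case: T_0 = 2, and 0^3 + 2·0^2 + 3·0 + 2 = 2.
Assume T_j = j^3 + 2j^2 + 3j + 2.
Then T_{j+1} = T_j + (3j^2 + 7j + 6) = (j^3 + 2j^2 + 3j + 2) + (3j^2 + 7j + 6) = j^3 + 5j^2 + 10j + 8,
and (j+1)^3 + 2·(j+1)^2 + 3·(j+1) + 2 = j^3 + 5j^2 + 10j + 8.
This completes the inductive step, so T_k = k^3 + 2k^2 + 3k + 2 for all k ≥ 0.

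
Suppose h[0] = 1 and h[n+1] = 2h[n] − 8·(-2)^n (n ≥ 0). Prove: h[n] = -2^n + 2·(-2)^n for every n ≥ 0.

Base case: h[0] = 1, and -2^0 + 2·(-2)^0 = -1 + 2 = 1.
Assume h[r] = -2^r + 2·(-2)^r for some r ≥ 0.
Then h[r+1] = 2h[r] − 8·(-2)^r = 2·(-2^r + 2·(-2)^r) − 8·(-2)^r = -2^{r+1} + 4·(-2)^r − 8·(-2)^r = -2^{r+1} − 4·(-2)^r = -2^{r+1} + 2·(-2)^{r+1}.
By induction, h[n] = -2^n + 2·(-2)^n for all n ≥ 0.

h[n] = -2^n + 2·(-2)^n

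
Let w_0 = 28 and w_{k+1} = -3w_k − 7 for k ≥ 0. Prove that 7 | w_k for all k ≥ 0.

Base case: w_0 = 28 = 7·4, so 7 | w_0.
Assume 7 | w_j, so w_j = 7t for some integer t.
Then w_{j+1} = -3w_j − 7 = -3·(7t) − 7 = 7(-3t − 1), so 7 | w_{j+1}.
Hence 7 | w_k for every k ≥ 0, by induction.

7 | w_k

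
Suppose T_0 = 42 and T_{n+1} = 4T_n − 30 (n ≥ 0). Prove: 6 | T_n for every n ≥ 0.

Base case: T_0 = 42 = 6·7, so 6 | T_0.
Assume 6 | T_j, so T_j = 6t for some integer t.
Then T_{j+1} = 4T_j − 30 = 4·(6t) − 30 = 6(4t − 5), so 6 | T_{j+1}.
By induction, 6 | T_n for all n ≥ 0.

6 | T_n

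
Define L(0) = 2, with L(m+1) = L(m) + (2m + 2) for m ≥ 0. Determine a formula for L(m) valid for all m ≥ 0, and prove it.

Claim: L(m) = m^2 + m + 2.

Base case: L(0) = 2, and 0^2 + 0 + 2 = 2.
Assume L(r) = r^2 + r + 2.
Then L(r+1) = L(r) + (2r + 2) = (r^2 + r + 2) + (2r + 2) = r^2 + 3r + 4,
and (r+1)^2 + (r+1) + 2 = r^2 + 3r + 4.
This completes the inductive step, so L(m) = m^2 + m + 2 for all m ≥ 0.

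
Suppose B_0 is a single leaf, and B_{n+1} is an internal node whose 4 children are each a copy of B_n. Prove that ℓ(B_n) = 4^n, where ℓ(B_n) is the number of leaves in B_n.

Base case: ℓ(B_0) = 1, and 4^0 = 1.
Assume ℓ(B_m) = 4^m.
Then ℓ(B_{m+1}) = 4·ℓ(B_m) = 4·4^m = 4^{m+1}.
Hence ℓ(B_n) = 4^n for every n ≥ 0, by induction.

ℓ(B_n) = 4^n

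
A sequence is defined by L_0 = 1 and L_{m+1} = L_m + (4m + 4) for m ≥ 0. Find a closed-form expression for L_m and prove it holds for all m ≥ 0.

Claim: L_m = 2m^2 + 2m + 1.

Base case: L_0 = 1, and 2·0^2 + 2·0 + 1 = 1.
Assume L_r = 2r^2 + 2r + 1.
Then L_{r+1} = L_r + (4r + 4) = (2r^2 + 2r + 1) + (4r + 4) = 2r^2 + 6r + 5,
and 2·(r+1)^2 + 2·(r+1) + 1 = 2r^2 + 6r + 5.
Hence L_m = 2m^2 + 2m + 1 for every m ≥ 0, by induction.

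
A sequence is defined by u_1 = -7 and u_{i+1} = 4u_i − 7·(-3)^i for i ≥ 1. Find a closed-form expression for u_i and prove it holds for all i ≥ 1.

Claim: u_i = -4^i + (-3)^i.

Base case: u_1 = -7, and -4^1 + (-3)^1 = -4 − 3 = -7.
Assume u_k = -4^k + (-3)^k for some k ≥ 1.
Then u_{k+1} = 4u_k − 7·(-3)^k = 4·(-4^k + (-3)^k) − 7·(-3)^k = -4^{k+1} + 4·(-3)^k − 7·(-3)^k = -4^{k+1} − 3·(-3)^k = -4^{k+1} + (-3)^{k+1}.
This completes the inductive step, so u_i = -4^i + (-3)^i for all i ≥ 1.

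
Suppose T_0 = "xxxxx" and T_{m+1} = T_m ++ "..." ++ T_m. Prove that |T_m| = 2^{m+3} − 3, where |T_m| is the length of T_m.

Base case: |T_0| = 5, and 2^{0+3} − 3 = 5.
Assume |T_k| = 2^{k+3} − 3.
Then |T_{k+1}| = |T_k| + 3 + |T_k| = 2|T_k| + 3 = 2(2^{k+3} − 3) + 3 = 2^{k+1+3} − 6 + 3 = 2^{k+1+3} − 3.
Hence |T_m| = 2^{m+3} − 3 for every m ≥ 0, by induction.

|T_m| = 2^{m+3} − 3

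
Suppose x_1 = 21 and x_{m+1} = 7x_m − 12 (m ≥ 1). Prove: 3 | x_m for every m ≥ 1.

Base case: x_1 = 21 = 3·7, so 3 | x_1.
Assume 3 | x_j, so x_j = 3t for some integer t.
Then x_{j+1} = 7x_j − 12 = 7·(3t) − 12 = 3(7t − 4), so 3 | x_{j+1}.
By induction, 3 | x_m for all m ≥ 1.

3 | x_m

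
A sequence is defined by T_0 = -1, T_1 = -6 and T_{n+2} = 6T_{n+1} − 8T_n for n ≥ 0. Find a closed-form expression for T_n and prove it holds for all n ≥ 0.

Claim: T_n = 2^n − 2·4^n.

Base cases: T_0 = -1 and 2^0 − 2·4^0 = -1; T_1 = -6 and 2^1 − 2·4^1 = -6.
Assume T_j = 2^j − 2·4^j for all 0 ≤ j ≤ r, where r ≥ 1.
Then T_{r+1} = 6T_r − 8T_{r−1} = 6·(2^r − 2·4^r) − 8·(2^{r−1} − 2·4^{r−1}) = (6·2 − 8)2^{r−1} − 2·(6·4 − 8)4^{r−1} = 4·2^{r−1} − 32·4^{r−1} = 2^{r+1} − 2·4^{r+1}.
Hence T_n = 2^n − 2·4^n for every n ≥ 0, by strong induction.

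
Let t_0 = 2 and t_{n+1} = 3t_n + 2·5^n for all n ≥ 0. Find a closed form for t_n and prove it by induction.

Claim: t_n = 3^n + 5^n.

Base case: t_0 = 2, and 3^0 + 5^0 = 1 + 1 = 2.
Assume t_k = 3^k + 5^k for some k ≥ 0.
Then t_{k+1} = 3t_k + 2·5^k = 3·(3^k + 5^k) + 2·5^k = 3^{k+1} + 3·5^k + 2·5^k = 3^{k+1} + 5·5^k = 3^{k+1} + 5^{k+1}.
By induction, t_n = 3^n + 5^n for all n ≥ 0.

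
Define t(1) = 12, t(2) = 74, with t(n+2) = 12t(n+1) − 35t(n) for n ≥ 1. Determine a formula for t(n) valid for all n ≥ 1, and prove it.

Claim: t(n) = 5^n + 7^n.

Base cases: t(1) = 12 and 5^1 + 7^1 = 12; t(2) = 74 and 5^2 + 7^2 = 74.
Assume t(j) = 5^j + 7^j for all 1 ≤ j ≤ k, where k ≥ 2.
Then t(k+1) = 12t(k) − 35t(k−1) = 12·(5^k + 7^k) − 35·(5^{k−1} + 7^{k−1}) = (12·5 − 35)5^{k−1} + (12·7 − 35)7^{k−1} = 25·5^{k−1} + 49·7^{k−1} = 5^{k+1} + 7^{k+1}.
Hence t(n) = 5^n + 7^n for every n ≥ 1, by strong induction.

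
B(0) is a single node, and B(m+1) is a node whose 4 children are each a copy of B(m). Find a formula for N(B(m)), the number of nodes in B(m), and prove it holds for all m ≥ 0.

Claim: N(B(m)) = (4^{m+1} − 1)/3.

Base case: N(B(0)) = 1, and (4^{0+1} − 1)/3 = 1.
Assume N(B(j)) = (4^{j+1} − 1)/3.
Then N(B(j+1)) = 1 + 4N(B(j)) = 1 + 4·(4^{j+1} − 1)/3 = 1 + (4^{j+2} − 4)/3 = (3 + 4^{j+2} − 4)/3 = (4^{j+2} − 1)/3.
This completes the inductive step, so N(B(m)) = (4^{m+1} − 1)/3 for all m ≥ 0.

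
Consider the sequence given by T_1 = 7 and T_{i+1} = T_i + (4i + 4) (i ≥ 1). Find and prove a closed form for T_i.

Claim: T_i = 2i^2 + 2i + 3.

Base case: T_1 = 7, and 2·1^2 + 2·1 + 3 = 7.
Assume T_k = 2k^2 + 2k + 3.
Then T_{k+1} = T_k + (4k + 4) = (2k^2 + 2k + 3) + (4k + 4) = 2k^2 + 6k + 7,
and 2·(k+1)^2 + 2·(k+1) + 3 = 2k^2 + 6k + 7.
Hence T_i = 2i^2 + 2i + 3 for every i ≥ 1, by induction.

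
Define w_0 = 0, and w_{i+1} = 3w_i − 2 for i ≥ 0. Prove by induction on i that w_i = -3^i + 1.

Base case: w_0 = 0, and -3^0 + 1 = -1 + 1 = 0.
Assume w_k = -3^k + 1 for some k ≥ 0.
Then w_{k+1} = 3w_k − 2 = 3·(-3^k + 1) − 2 = -3^{k+1} + 3 − 2 = -3^{k+1} + 1.
By induction, w_i = -3^i + 1 for all i ≥ 0.

w_i = -3^i + 1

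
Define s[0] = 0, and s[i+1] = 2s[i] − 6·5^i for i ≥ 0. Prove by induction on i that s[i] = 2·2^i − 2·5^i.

Base case: s[0] = 0, and 2·2^0 − 2·5^0 = 2 − 2 = 0.
Assume s[j] = 2·2^j − 2·5^j for some j ≥ 0.
Then s[j+1] = 2s[j] − 6·5^j = 2·(2·2^j − 2·5^j) − 6·5^j = 2·2^{j+1} − 4·5^j − 6·5^j = 2·2^{j+1} − 10·5^j = 2·2^{j+1} − 2·5^{j+1}.
So the formula holds for j+1, and by induction s[i] = 2·2^i − 2·5^i for all i ≥ 0.

s[i] = 2·2^i − 2·5^i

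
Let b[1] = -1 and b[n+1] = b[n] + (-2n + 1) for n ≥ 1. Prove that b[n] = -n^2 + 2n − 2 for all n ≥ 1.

Base case: b[1] = -1, and -1^2 + 2·1 − 2 = -1.
Assume b[r] = -r^2 + 2r − 2.
Then b[r+1] = b[r] + (-2r + 1) = (-r^2 + 2r − 2) + (-2r + 1) = -r^2 − 1,
and -(r+1)^2 + 2·(r+1) − 2 = -r^2 − 1.
Hence b[n] = -n^2 + 2n − 2 for every n ≥ 1, by induction.

b[n] = -n^2 + 2n − 2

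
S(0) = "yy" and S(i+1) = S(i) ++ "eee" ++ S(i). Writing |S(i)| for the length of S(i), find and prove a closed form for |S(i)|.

Claim: |S(i)| = 5·2^i − 3.

Base case: |S(0)| = 2, and 5·2^0 − 3 = 2.
Assume |S(k)| = 5·2^k − 3.
Then |S(k+1)| = |S(k)| + 3 + |S(k)| = 2|S(k)| + 3 = 2(5·2^k − 3) + 3 = 5·2^{k+1} − 6 + 3 = 5·2^{k+1} − 3.
By induction, |S(i)| = 5·2^i − 3 for all i ≥ 0.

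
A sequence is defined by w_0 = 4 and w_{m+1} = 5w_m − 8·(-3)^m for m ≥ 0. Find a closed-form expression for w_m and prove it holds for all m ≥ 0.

Claim: w_m = 3·5^m + (-3)^m.

Base case: w_0 = 4, and 3·5^0 + (-3)^0 = 3 + 1 = 4.
Assume w_k = 3·5^k + (-3)^k for some k ≥ 0.
Then w_{k+1} = 5w_k − 8·(-3)^k = 5·(3·5^k + (-3)^k) − 8·(-3)^k = 3·5^{k+1} + 5·(-3)^k − 8·(-3)^k = 3·5^{k+1} − 3·(-3)^k = 3·5^{k+1} + (-3)^{k+1}.
This completes the inductive step, so w_m = 3·5^m + (-3)^m for all m ≥ 0.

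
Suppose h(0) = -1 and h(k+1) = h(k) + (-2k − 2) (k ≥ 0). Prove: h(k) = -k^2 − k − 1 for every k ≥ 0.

Base case: h(0) = -1, and -0^2 − 0 − 1 = -1.
Assume h(j) = -j^2 − j − 1.
Then h(j+1) = h(j) + (-2j − 2) = (-j^2 − j − 1) + (-2j − 2) = -j^2 − 3j − 3,
and -(j+1)^2 − (j+1) − 1 = -j^2 − 3j − 3.
This completes the inductive step, so h(k) = -k^2 − k − 1 for all k ≥ 0.

h(k) = -k^2 − k − 1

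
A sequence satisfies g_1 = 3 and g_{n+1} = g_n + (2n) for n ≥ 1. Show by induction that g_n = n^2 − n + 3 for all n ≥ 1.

Base case: g_1 = 3, and 1^2 − 1 + 3 = 3.
Assume g_m = m^2 − m + 3.
Then g_{m+1} = g_m + (2m) = (m^2 − m + 3) + (2m) = m^2 + m + 3,
and (m+1)^2 − (m+1) + 3 = m^2 + m + 3.
Hence g_n = n^2 − n + 3 for every n ≥ 1, by induction.

g_n = n^2 − n + 3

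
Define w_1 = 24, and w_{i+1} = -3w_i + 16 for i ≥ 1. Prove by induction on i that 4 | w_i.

Base case: w_1 = 24 = 4·6, so 4 | w_1.
Assume 4 | w_k, so w_k = 4t for some integer t.
Then w_{k+1} = -3w_k + 16 = -3·(4t) + 16 = 4(-3t + 4), so 4 | w_{k+1}.
This completes the inductive step, so 4 | w_i for all i ≥ 1.

4 | w_i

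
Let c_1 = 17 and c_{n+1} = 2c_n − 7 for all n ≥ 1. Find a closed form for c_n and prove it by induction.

Claim: c_n = 5·2^n + 7.

Base case: c_1 = 17, and 5·2^1 + 7 = 10 + 7 = 17.
Assume c_k = 5·2^k + 7 for some k ≥ 1.
Then c_{k+1} = 2c_k − 7 = 2·(5·2^k + 7) − 7 = 10·2^k + 14 − 7 = 5·2^{k+1} + 7.
By induction, c_n = 5·2^n + 7 for all n ≥ 1.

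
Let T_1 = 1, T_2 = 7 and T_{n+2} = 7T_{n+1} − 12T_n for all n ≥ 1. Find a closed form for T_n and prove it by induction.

Claim: T_n = 4^n − 3^n.

Base cases: T_1 = 1 and 4^1 − 3^1 = 1; T_2 = 7 and 4^2 − 3^2 = 7.
Assume T_j = 4^j − 3^j for all 1 ≤ j ≤ m, where m ≥ 2.
Then T_{m+1} = 7T_m − 12T_{m−1} = 7·(4^m − 3^m) − 12·(4^{m−1} − 3^{m−1}) = (7·4 − 12)4^{m−1} − (7·3 − 12)3^{m−1} = 16·4^{m−1} − 9·3^{m−1} = 4^{m+1} − 3^{m+1}.
Hence T_n = 4^n − 3^n for every n ≥ 1, by strong induction.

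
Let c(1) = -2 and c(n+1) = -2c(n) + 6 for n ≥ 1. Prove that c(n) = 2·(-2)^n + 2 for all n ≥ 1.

Base case: c(1) = -2, and 2·(-2)^1 + 2 = -4 + 2 = -2.
Assume c(j) = 2·(-2)^j + 2 for some j ≥ 1.
Then c(j+1) = -2c(j) + 6 = -2·(2·(-2)^j + 2) + 6 = -4·(-2)^j − 4 + 6 = 2·(-2)^{j+1} + 2.
This completes the inductive step, so c(n) = 2·(-2)^n + 2 for all n ≥ 1.

c(n) = 2·(-2)^n + 2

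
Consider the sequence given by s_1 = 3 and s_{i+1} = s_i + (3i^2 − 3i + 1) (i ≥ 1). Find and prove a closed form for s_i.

Claim: s_i = i^3 − 3i^2 + 3i + 2.

Base case: s_1 = 3, and 1^3 − 3·1^2 + 3·1 + 2 = 3.
Assume s_m = m^3 − 3m^2 + 3m + 2.
Then s_{m+1} = s_m + (3m^2 − 3m + 1) = (m^3 − 3m^2 + 3m + 2) + (3m^2 − 3m + 1) = m^3 + 3,
and (m+1)^3 − 3·(m+1)^2 + 3·(m+1) + 2 = m^3 + 3.
Hence s_i = i^3 − 3i^2 + 3i + 2 for every i ≥ 1, by induction.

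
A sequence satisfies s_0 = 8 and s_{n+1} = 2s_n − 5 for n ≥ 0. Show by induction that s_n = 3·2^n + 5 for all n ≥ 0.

Base case: s_0 = 8, and 3·2^0 + 5 = 3 + 5 = 8.
Assume s_k = 3·2^k + 5 for some k ≥ 0.
Then s_{k+1} = 2s_k − 5 = 2·(3·2^k + 5) − 5 = 6·2^k + 10 − 5 = 3·2^{k+1} + 5.
So the formula holds for k+1, and by induction s_n = 3·2^n + 5 for all n ≥ 0.

s_n = 3·2^n + 5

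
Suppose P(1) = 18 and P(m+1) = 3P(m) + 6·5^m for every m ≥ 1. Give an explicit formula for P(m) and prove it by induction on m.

Claim: P(m) = 3^m + 3·5^m.

Base case: P(1) = 18, and 3^1 + 3·5^1 = 3 + 15 = 18.
Assume P(j) = 3^j + 3·5^j for some j ≥ 1.
Then P(j+1) = 3P(j) + 6·5^j = 3·(3^j + 3·5^j) + 6·5^j = 3^{j+1} + 9·5^j + 6·5^j = 3^{j+1} + 15·5^j = 3^{j+1} + 3·5^{j+1}.
So the formula holds for j+1, and by induction P(m) = 3^m + 3·5^m for all m ≥ 1.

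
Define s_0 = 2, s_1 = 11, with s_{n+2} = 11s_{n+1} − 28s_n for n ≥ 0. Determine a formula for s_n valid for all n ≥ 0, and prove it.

Claim: s_n = 7^n + 4^n.

Base cases: s_0 = 2 and 7^0 + 4^0 = 2; s_1 = 11 and 7^1 + 4^1 = 11.
Assume s_j = 7^j + 4^j for all 0 ≤ j ≤ m, where m ≥ 1.
Then s_{m+1} = 11s_m − 28s_{m−1} = 11·(7^m + 4^m) − 28·(7^{m−1} + 4^{m−1}) = (11·7 − 28)7^{m−1} + (11·4 − 28)4^{m−1} = 49·7^{m−1} + 16·4^{m−1} = 7^{m+1} + 4^{m+1}.
So the formula holds for m+1, and by strong induction s_n = 7^n + 4^n for all n ≥ 0.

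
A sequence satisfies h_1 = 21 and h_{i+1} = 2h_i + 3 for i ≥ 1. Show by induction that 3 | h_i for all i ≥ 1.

Base case: h_1 = 21 = 3·7, so 3 | h_1.
Assume 3 | h_m, so h_m = 3t for some integer t.
Then h_{m+1} = 2h_m + 3 = 2·(3t) + 3 = 3(2t + 1), so 3 | h_{m+1}.
Hence 3 | h_i for every i ≥ 1, by induction.

3 | h_i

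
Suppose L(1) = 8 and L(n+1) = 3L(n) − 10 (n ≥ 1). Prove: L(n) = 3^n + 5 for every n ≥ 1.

Base case: L(1) = 8, and 3^1 + 5 = 3 + 5 = 8.
Assume L(k) = 3^k + 5 for some k ≥ 1.
Then L(k+1) = 3L(k) − 10 = 3·(3^k + 5) − 10 = 3^{k+1} + 15 − 10 = 3^{k+1} + 5.
So the formula holds for k+1, and by induction L(n) = 3^n + 5 for all n ≥ 1.

L(n) = 3^n + 5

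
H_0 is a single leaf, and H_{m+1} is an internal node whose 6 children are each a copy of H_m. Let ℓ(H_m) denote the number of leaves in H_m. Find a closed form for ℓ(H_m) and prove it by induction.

Claim: ℓ(H_m) = 6^m.

Base case: ℓ(H_0) = 1, and 6^0 = 1.
Assume ℓ(H_r) = 6^r.
Then ℓ(H_{r+1}) = 6·ℓ(H_r) = 6·6^r = 6^{r+1}.
Hence ℓ(H_m) = 6^m for every m ≥ 0, by induction.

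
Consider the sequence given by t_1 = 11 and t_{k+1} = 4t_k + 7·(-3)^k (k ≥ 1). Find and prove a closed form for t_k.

Claim: t_k = 2·4^k − (-3)^k.

Base case: t_1 = 11, and 2·4^1 − (-3)^1 = 8 + 3 = 11.
Assume t_j = 2·4^j − (-3)^j for some j ≥ 1.
Then t_{j+1} = 4t_j + 7·(-3)^j = 4·(2·4^j − (-3)^j) + 7·(-3)^j = 2·4^{j+1} − 4·(-3)^j + 7·(-3)^j = 2·4^{j+1} + 3·(-3)^j = 2·4^{j+1} − (-3)^{j+1}.
Hence t_k = 2·4^k − (-3)^k for every k ≥ 1, by induction.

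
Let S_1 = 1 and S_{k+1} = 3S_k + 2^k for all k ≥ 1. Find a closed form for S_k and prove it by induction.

Claim: S_k = 3^k − 2^k.

Base case: S_1 = 1, and 3^1 − 2^1 = 3 − 2 = 1.
Assume S_r = 3^r − 2^r for some r ≥ 1.
Then S_{r+1} = 3S_r + 2^r = 3·(3^r − 2^r) + 2^r = 3^{r+1} − 3·2^r + 2^r = 3^{r+1} − 2·2^r = 3^{r+1} − 2^{r+1}.
So the formula holds for r+1, and by induction S_k = 3^k − 2^k for all k ≥ 1.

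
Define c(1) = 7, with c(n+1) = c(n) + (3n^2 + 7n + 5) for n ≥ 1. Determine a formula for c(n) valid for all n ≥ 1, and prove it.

Claim: c(n) = n^3 + 2n^2 + 2n + 2.

Base case: c(1) = 7, and 1^3 + 2·1^2 + 2·1 + 2 = 7.
Assume c(r) = r^3 + 2r^2 + 2r + 2.
Then c(r+1) = c(r) + (3r^2 + 7r + 5) = (r^3 + 2r^2 + 2r + 2) + (3r^2 + 7r + 5) = r^3 + 5r^2 + 9r + 7,
and (r+1)^3 + 2·(r+1)^2 + 2·(r+1) + 2 = r^3 + 5r^2 + 9r + 7.
Hence c(n) = n^3 + 2n^2 + 2n + 2 for every n ≥ 1, by induction.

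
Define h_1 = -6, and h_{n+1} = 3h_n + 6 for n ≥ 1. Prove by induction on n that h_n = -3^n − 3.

Base case: h_1 = -6, and -3^1 − 3 = -3 − 3 = -6.
Assume h_k = -3^k − 3 for some k ≥ 1.
Then h_{k+1} = 3h_k + 6 = 3·(-3^k − 3) + 6 = -3^{k+1} − 9 + 6 = -3^{k+1} − 3.
So the formula holds for k+1, and by induction h_n = -3^n − 3 for all n ≥ 1.

h_n = -3^n − 3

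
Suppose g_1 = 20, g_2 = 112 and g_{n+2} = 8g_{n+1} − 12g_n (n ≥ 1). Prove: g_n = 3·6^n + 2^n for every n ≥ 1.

Base cases: g_1 = 20 and 3·6^1 + 2^1 = 20; g_2 = 112 and 3·6^2 + 2^2 = 112.
Assume g_j = 3·6^j + 2^j for all 1 ≤ j ≤ k, where k ≥ 2.
Then g_{k+1} = 8g_k − 12g_{k−1} = 8·(3·6^k + 2^k) − 12·(3·6^{k−1} + 2^{k−1}) = 3·(8·6 − 12)6^{k−1} + (8·2 − 12)2^{k−1} = 108·6^{k−1} + 4·2^{k−1} = 3·6^{k+1} + 2^{k+1}.
This completes the inductive step, so g_n = 3·6^n + 2^n for all n ≥ 1.

g_n = 3·6^n + 2^n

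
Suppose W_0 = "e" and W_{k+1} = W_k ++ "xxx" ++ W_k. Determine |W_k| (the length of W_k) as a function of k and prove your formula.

Claim: |W_k| = 2^{k+2} − 3.

Base case: |W_0| = 1, and 2^{0+2} − 3 = 1.
Assume |W_r| = 2^{r+2} − 3.
Then |W_{r+1}| = |W_r| + 3 + |W_r| = 2|W_r| + 3 = 2(2^{r+2} − 3) + 3 = 2^{r+3} − 6 + 3 = 2^{r+3} − 3.
So the formula holds for r+1, and by induction |W_k| = 2^{k+2} − 3 for all k ≥ 0.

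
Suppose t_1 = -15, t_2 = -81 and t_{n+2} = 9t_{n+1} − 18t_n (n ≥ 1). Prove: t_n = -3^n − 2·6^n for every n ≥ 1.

Base cases: t_1 = -15 and -3^1 − 2·6^1 = -15; t_2 = -81 and -3^2 − 2·6^2 = -81.
Assume t_j = -3^j − 2·6^j for all 1 ≤ j ≤ m, where m ≥ 2.
Then t_{m+1} = 9t_m − 18t_{m−1} = 9·(-3^m − 2·6^m) − 18·(-3^{m−1} − 2·6^{m−1}) = -(9·3 − 18)3^{m−1} − 2·(9·6 − 18)6^{m−1} = -9·3^{m−1} − 72·6^{m−1} = -3^{m+1} − 2·6^{m+1}.
Hence t_n = -3^n − 2·6^n for every n ≥ 1, by strong induction.

t_n = -3^n − 2·6^n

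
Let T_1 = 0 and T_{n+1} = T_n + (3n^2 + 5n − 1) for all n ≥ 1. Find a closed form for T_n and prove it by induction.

Claim: T_n = n^3 + n^2 − 3n + 1.

Base case: T_1 = 0, and 1^3 + 1^2 − 3·1 + 1 = 0.
Assume T_r = r^3 + r^2 − 3r + 1.
Then T_{r+1} = T_r + (3r^2 + 5r − 1) = (r^3 + r^2 − 3r + 1) + (3r^2 + 5r − 1) = r^3 + 4r^2 + 2r,
and (r+1)^3 + (r+1)^2 − 3·(r+1) + 1 = r^3 + 4r^2 + 2r.
This completes the inductive step, so T_n = n^3 + n^2 − 3n + 1 for all n ≥ 1.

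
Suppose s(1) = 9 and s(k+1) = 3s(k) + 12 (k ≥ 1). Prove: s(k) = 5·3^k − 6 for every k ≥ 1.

Base case: s(1) = 9, and 5·3^1 − 6 = 15 − 6 = 9.
Assume s(m) = 5·3^m − 6 for some m ≥ 1.
Then s(m+1) = 3s(m) + 12 = 3·(5·3^m − 6) + 12 = 15·3^m − 18 + 12 = 5·3^{m+1} − 6.
By induction, s(k) = 5·3^k − 6 for all k ≥ 1.

s(k) = 5·3^k − 6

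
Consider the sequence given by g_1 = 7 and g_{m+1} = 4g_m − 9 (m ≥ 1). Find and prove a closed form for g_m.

Claim: g_m = 4^m + 3.

Base case: g_1 = 7, and 4^1 + 3 = 4 + 3 = 7.
Assume g_r = 4^r + 3 for some r ≥ 1.
Then g_{r+1} = 4g_r − 9 = 4·(4^r + 3) − 9 = 4^{r+1} + 12 − 9 = 4^{r+1} + 3.
This completes the inductive step, so g_m = 4^m + 3 for all m ≥ 1.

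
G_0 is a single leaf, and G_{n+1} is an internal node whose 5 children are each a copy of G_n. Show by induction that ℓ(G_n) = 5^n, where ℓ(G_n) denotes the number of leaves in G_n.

Base case: ℓ(G_0) = 1, and 5^0 = 1.
Assume ℓ(G_j) = 5^j.
Then ℓ(G_{j+1}) = 5·ℓ(G_j) = 5·5^j = 5^{j+1}.
By induction, ℓ(G_n) = 5^n for all n ≥ 0.

ℓ(G_n) = 5^n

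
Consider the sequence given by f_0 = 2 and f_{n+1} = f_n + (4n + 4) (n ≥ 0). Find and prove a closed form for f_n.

Claim: f_n = 2n^2 + 2n + 2.

Base case: f_0 = 2, and 2·0^2 + 2·0 + 2 = 2.
Assume f_j = 2j^2 + 2j + 2.
Then f_{j+1} = f_j + (4j + 4) = (2j^2 + 2j + 2) + (4j + 4) = 2j^2 + 6j + 6,
and 2·(j+1)^2 + 2·(j+1) + 2 = 2j^2 + 6j + 6.
Hence f_n = 2n^2 + 2n + 2 for every n ≥ 0, by induction.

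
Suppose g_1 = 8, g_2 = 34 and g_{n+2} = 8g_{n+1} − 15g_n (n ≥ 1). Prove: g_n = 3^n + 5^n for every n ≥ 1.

Base cases: g_1 = 8 and 3^1 + 5^1 = 8; g_2 = 34 and 3^2 + 5^2 = 34.
Assume g_j = 3^j + 5^j for all 1 ≤ j ≤ r, where r ≥ 2.
Then g_{r+1} = 8g_r − 15g_{r−1} = 8·(3^r + 5^r) − 15·(3^{r−1} + 5^{r−1}) = (8·3 − 15)3^{r−1} + (8·5 − 15)5^{r−1} = 9·3^{r−1} + 25·5^{r−1} = 3^{r+1} + 5^{r+1}.
So the formula holds for r+1, and by strong induction g_n = 3^n + 5^n for all n ≥ 1.

g_n = 3^n + 5^n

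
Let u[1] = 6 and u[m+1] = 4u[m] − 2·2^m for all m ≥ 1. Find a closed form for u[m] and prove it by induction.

Claim: u[m] = 4^m + 2^m.

Base case: u[1] = 6, and 4^1 + 2^1 = 4 + 2 = 6.
Assume u[k] = 4^k + 2^k for some k ≥ 1.
Then u[k+1] = 4u[k] − 2·2^k = 4·(4^k + 2^k) − 2·2^k = 4^{k+1} + 4·2^k − 2·2^k = 4^{k+1} + 2·2^k = 4^{k+1} + 2^{k+1}.
Hence u[m] = 4^m + 2^m for every m ≥ 1, by induction.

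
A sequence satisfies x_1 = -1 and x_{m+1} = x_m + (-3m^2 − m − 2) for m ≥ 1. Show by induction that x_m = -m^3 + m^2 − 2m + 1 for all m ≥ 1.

Base case: x_1 = -1, and -1^3 + 1^2 − 2·1 + 1 = -1.
Assume x_r = -r^3 + r^2 − 2r + 1.
Then x_{r+1} = x_r + (-3r^2 − r − 2) = (-r^3 + r^2 − 2r + 1) + (-3r^2 − r − 2) = -r^3 − 2r^2 − 3r − 1,
and -(r+1)^3 + (r+1)^2 − 2·(r+1) + 1 = -r^3 − 2r^2 − 3r − 1.
By induction, x_m = -m^3 + m^2 − 2m + 1 for all m ≥ 1.

x_m = -m^3 + m^2 − 2m + 1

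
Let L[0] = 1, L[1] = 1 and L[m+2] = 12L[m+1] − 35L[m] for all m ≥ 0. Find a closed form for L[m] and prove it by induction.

Claim: L[m] = 3·5^m − 2·7^m.

Base cases: L[0] = 1 and 3·5^0 − 2·7^0 = 1; L[1] = 1 and 3·5^1 − 2·7^1 = 1.
Assume L[j] = 3·5^j − 2·7^j for all 0 ≤ j ≤ k, where k ≥ 1.
Then L[k+1] = 12L[k] − 35L[k−1] = 12·(3·5^k − 2·7^k) − 35·(3·5^{k−1} − 2·7^{k−1}) = 3·(12·5 − 35)5^{k−1} − 2·(12·7 − 35)7^{k−1} = 75·5^{k−1} − 98·7^{k−1} = 3·5^{k+1} − 2·7^{k+1}.
So the formula holds for k+1, and by strong induction L[m] = 3·5^m − 2·7^m for all m ≥ 0.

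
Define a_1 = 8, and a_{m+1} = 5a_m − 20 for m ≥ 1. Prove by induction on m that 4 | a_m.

Base case: a_1 = 8 = 4·2, so 4 | a_1.
Assume 4 | a_r, so a_r = 4t for some integer t.
Then a_{r+1} = 5a_r − 20 = 5·(4t) − 20 = 4(5t − 5), so 4 | a_{r+1}.
Hence 4 | a_m for every m ≥ 1, by induction.

4 | a_m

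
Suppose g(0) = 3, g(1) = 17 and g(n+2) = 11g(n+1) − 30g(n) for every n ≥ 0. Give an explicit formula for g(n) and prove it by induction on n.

Claim: g(n) = 2·6^n + 5^n.

Base cases: g(0) = 3 and 2·6^0 + 5^0 = 3; g(1) = 17 and 2·6^1 + 5^1 = 17.
Assume g(j) = 2·6^j + 5^j for all 0 ≤ j ≤ r, where r ≥ 1.
Then g(r+1) = 11g(r) − 30g(r−1) = 11·(2·6^r + 5^r) − 30·(2·6^{r−1} + 5^{r−1}) = 2·(11·6 − 30)6^{r−1} + (11·5 − 30)5^{r−1} = 72·6^{r−1} + 25·5^{r−1} = 2·6^{r+1} + 5^{r+1}.
By strong induction, g(n) = 2·6^n + 5^n for all n ≥ 0.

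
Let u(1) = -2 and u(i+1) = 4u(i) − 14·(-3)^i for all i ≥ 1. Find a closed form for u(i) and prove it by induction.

Claim: u(i) = 4^i + 2·(-3)^i.

Base case: u(1) = -2, and 4^1 + 2·(-3)^1 = 4 − 6 = -2.
Assume u(r) = 4^r + 2·(-3)^r for some r ≥ 1.
Then u(r+1) = 4u(r) − 14·(-3)^r = 4·(4^r + 2·(-3)^r) − 14·(-3)^r = 4^{r+1} + 8·(-3)^r − 14·(-3)^r = 4^{r+1} − 6·(-3)^r = 4^{r+1} + 2·(-3)^{r+1}.
This completes the inductive step, so u(i) = 4^i + 2·(-3)^i for all i ≥ 1.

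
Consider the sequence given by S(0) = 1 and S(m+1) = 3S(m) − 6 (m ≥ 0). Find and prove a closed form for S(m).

Claim: S(m) = -2·3^m + 3.

Base case: S(0) = 1, and -2·3^0 + 3 = -2 + 3 = 1.
Assume S(r) = -2·3^r + 3 for some r ≥ 0.
Then S(r+1) = 3S(r) − 6 = 3·(-2·3^r + 3) − 6 = -6·3^r + 9 − 6 = -2·3^{r+1} + 3.
This completes the inductive step, so S(m) = -2·3^m + 3 for all m ≥ 0.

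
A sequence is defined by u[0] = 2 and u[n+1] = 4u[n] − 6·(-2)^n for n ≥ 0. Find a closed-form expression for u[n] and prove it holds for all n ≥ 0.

Claim: u[n] = 4^n + (-2)^n.

Base case: u[0] = 2, and 4^0 + (-2)^0 = 1 + 1 = 2.
Assume u[k] = 4^k + (-2)^k for some k ≥ 0.
Then u[k+1] = 4u[k] − 6·(-2)^k = 4·(4^k + (-2)^k) − 6·(-2)^k = 4^{k+1} + 4·(-2)^k − 6·(-2)^k = 4^{k+1} − 2·(-2)^k = 4^{k+1} + (-2)^{k+1}.
By induction, u[n] = 4^n + (-2)^n for all n ≥ 0.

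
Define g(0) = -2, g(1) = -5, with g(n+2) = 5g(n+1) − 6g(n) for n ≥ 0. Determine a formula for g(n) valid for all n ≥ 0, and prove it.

Claim: g(n) = -2^n − 3^n.

Base cases: g(0) = -2 and -2^0 − 3^0 = -2; g(1) = -5 and -2^1 − 3^1 = -5.
Assume g(j) = -2^j − 3^j for all 0 ≤ j ≤ m, where m ≥ 1.
Then g(m+1) = 5g(m) − 6g(m−1) = 5·(-2^m − 3^m) − 6·(-2^{m−1} − 3^{m−1}) = -(5·2 − 6)2^{m−1} − (5·3 − 6)3^{m−1} = -4·2^{m−1} − 9·3^{m−1} = -2^{m+1} − 3^{m+1}.
Hence g(n) = -2^n − 3^n for every n ≥ 0, by strong induction.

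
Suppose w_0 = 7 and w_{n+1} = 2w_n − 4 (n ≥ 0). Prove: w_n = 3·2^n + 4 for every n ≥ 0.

Base case: w_0 = 7, and 3·2^0 + 4 = 3 + 4 = 7.
Assume w_j = 3·2^j + 4 for some j ≥ 0.
Then w_{j+1} = 2w_j − 4 = 2·(3·2^j + 4) − 4 = 6·2^j + 8 − 4 = 3·2^{j+1} + 4.
By induction, w_n = 3·2^n + 4 for all n ≥ 0.

w_n = 3·2^n + 4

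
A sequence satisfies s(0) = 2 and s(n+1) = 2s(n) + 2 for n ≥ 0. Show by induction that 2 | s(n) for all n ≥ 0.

Base case: s(0) = 2 = 2·1, so 2 | s(0).
Assume 2 | s(k), so s(k) = 2t for some integer t.
Then s(k+1) = 2s(k) + 2 = 2·(2t) + 2 = 2(2t + 1), so 2 | s(k+1).
So the property holds for k+1, and by induction 2 | s(n) for all n ≥ 0.

2 | s(n)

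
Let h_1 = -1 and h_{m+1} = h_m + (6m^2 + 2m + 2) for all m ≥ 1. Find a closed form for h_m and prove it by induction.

Claim: h_m = 2m^3 − 2m^2 + 2m − 3.

Base case: h_1 = -1, and 2·1^3 − 2·1^2 + 2·1 − 3 = -1.
Assume h_k = 2k^3 − 2k^2 + 2k − 3.
Then h_{k+1} = h_k + (6k^2 + 2k + 2) = (2k^3 − 2k^2 + 2k − 3) + (6k^2 + 2k + 2) = 2k^3 + 4k^2 + 4k − 1,
and 2·(k+1)^3 − 2·(k+1)^2 + 2·(k+1) − 3 = 2k^3 + 4k^2 + 4k − 1.
This completes the inductive step, so h_m = 2m^3 − 2m^2 + 2m − 3 for all m ≥ 1.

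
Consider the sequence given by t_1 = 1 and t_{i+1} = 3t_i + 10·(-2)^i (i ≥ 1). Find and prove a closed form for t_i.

Claim: t_i = -3^i − 2·(-2)^i.

Base case: t_1 = 1, and -3^1 − 2·(-2)^1 = -3 + 4 = 1.
Assume t_j = -3^j − 2·(-2)^j for some j ≥ 1.
Then t_{j+1} = 3t_j + 10·(-2)^j = 3·(-3^j − 2·(-2)^j) + 10·(-2)^j = -3^{j+1} − 6·(-2)^j + 10·(-2)^j = -3^{j+1} + 4·(-2)^j = -3^{j+1} − 2·(-2)^{j+1}.
This completes the inductive step, so t_i = -3^i − 2·(-2)^i for all i ≥ 1.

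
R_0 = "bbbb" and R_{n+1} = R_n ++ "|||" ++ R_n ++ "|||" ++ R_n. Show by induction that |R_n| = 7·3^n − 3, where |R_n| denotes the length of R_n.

Base case: |R_0| = 4, and 7·3^0 − 3 = 4.
Assume |R_j| = 7·3^j − 3.
Then |R_{j+1}| = 3|R_j| + 6 = 3(7·3^j − 3) + 6 = 7·3^{j+1} − 9 + 6 = 7·3^{j+1} − 3.
By induction, |R_n| = 7·3^n − 3 for all n ≥ 0.

|R_n| = 7·3^n − 3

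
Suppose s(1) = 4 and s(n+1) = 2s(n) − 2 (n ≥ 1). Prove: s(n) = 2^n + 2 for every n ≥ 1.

Base case: s(1) = 4, and 2^1 + 2 = 2 + 2 = 4.
Assume s(m) = 2^m + 2 for some m ≥ 1.
Then s(m+1) = 2s(m) − 2 = 2·(2^m + 2) − 2 = 2^{m+1} + 4 − 2 = 2^{m+1} + 2.
This completes the inductive step, so s(n) = 2^n + 2 for all n ≥ 1.

s(n) = 2^n + 2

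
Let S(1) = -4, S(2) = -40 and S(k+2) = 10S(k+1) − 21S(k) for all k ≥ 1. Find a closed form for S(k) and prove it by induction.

Claim: S(k) = -7^k + 3^k.

Base cases: S(1) = -4 and -7^1 + 3^1 = -4; S(2) = -40 and -7^2 + 3^2 = -40.
Assume S(j) = -7^j + 3^j for all 1 ≤ j ≤ r, where r ≥ 2.
Then S(r+1) = 10S(r) − 21S(r−1) = 10·(-7^r + 3^r) − 21·(-7^{r−1} + 3^{r−1}) = -(10·7 − 21)7^{r−1} + (10·3 − 21)3^{r−1} = -49·7^{r−1} + 9·3^{r−1} = -7^{r+1} + 3^{r+1}.
Hence S(k) = -7^k + 3^k for every k ≥ 1, by strong induction.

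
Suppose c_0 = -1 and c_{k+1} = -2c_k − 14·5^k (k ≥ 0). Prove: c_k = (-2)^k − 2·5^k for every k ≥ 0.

Base case: c_0 = -1, and (-2)^0 − 2·5^0 = 1 − 2 = -1.
Assume c_r = (-2)^r − 2·5^r for some r ≥ 0.
Then c_{r+1} = -2c_r − 14·5^r = -2·((-2)^r − 2·5^r) − 14·5^r = (-2)^{r+1} + 4·5^r − 14·5^r = (-2)^{r+1} − 10·5^r = (-2)^{r+1} − 2·5^{r+1}.
Hence c_k = (-2)^k − 2·5^k for every k ≥ 0, by induction.

c_k = (-2)^k − 2·5^k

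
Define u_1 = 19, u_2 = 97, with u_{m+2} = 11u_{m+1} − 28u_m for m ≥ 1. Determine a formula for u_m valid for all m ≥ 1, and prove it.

Claim: u_m = 3·4^m + 7^m.

Base cases: u_1 = 19 and 3·4^1 + 7^1 = 19; u_2 = 97 and 3·4^2 + 7^2 = 97.
Assume u_i = 3·4^i + 7^i for all 1 ≤ i ≤ j, where j ≥ 2.
Then u_{j+1} = 11u_j − 28u_{j−1} = 11·(3·4^j + 7^j) − 28·(3·4^{j−1} + 7^{j−1}) = 3·(11·4 − 28)4^{j−1} + (11·7 − 28)7^{j−1} = 48·4^{j−1} + 49·7^{j−1} = 3·4^{j+1} + 7^{j+1}.
Hence u_m = 3·4^m + 7^m for every m ≥ 1, by strong induction.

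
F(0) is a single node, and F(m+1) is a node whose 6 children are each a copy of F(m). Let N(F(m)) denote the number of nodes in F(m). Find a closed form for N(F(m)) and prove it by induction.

Claim: N(F(m)) = (6^{m+1} − 1)/5.

Base case: N(F(0)) = 1, and (6^{0+1} − 1)/5 = 1.
Assume N(F(r)) = (6^{r+1} − 1)/5.
Then N(F(r+1)) = 1 + 6N(F(r)) = 1 + 6·(6^{r+1} − 1)/5 = 1 + (6^{r+2} − 6)/5 = (5 + 6^{r+2} − 6)/5 = (6^{r+2} − 1)/5.
Hence N(F(m)) = (6^{m+1} − 1)/5 for every m ≥ 0, by induction.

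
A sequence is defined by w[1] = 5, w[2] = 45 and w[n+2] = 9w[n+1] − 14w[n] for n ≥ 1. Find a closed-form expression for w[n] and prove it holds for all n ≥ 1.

Claim: w[n] = -2^n + 7^n.

Base cases: w[1] = 5 and -2^1 + 7^1 = 5; w[2] = 45 and -2^2 + 7^2 = 45.
Assume w[j] = -2^j + 7^j for all 1 ≤ j ≤ m, where m ≥ 2.
Then w[m+1] = 9w[m] − 14w[m−1] = 9·(-2^m + 7^m) − 14·(-2^{m−1} + 7^{m−1}) = -(9·2 − 14)2^{m−1} + (9·7 − 14)7^{m−1} = -4·2^{m−1} + 49·7^{m−1} = -2^{m+1} + 7^{m+1}.
So the formula holds for m+1, and by strong induction w[n] = -2^n + 7^n for all n ≥ 1.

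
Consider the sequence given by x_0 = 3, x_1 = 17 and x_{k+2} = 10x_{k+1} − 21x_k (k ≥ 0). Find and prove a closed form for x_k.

Claim: x_k = 3^k + 2·7^k.

Base cases: x_0 = 3 and 3^0 + 2·7^0 = 3; x_1 = 17 and 3^1 + 2·7^1 = 17.
Assume x_i = 3^i + 2·7^i for all 0 ≤ i ≤ j, where j ≥ 1.
Then x_{j+1} = 10x_j − 21x_{j−1} = 10·(3^j + 2·7^j) − 21·(3^{j−1} + 2·7^{j−1}) = (10·3 − 21)3^{j−1} + 2·(10·7 − 21)7^{j−1} = 9·3^{j−1} + 98·7^{j−1} = 3^{j+1} + 2·7^{j+1}.
So the formula holds for j+1, and by strong induction x_k = 3^k + 2·7^k for all k ≥ 0.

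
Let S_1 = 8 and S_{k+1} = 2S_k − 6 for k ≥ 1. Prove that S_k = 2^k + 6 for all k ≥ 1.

Base case: S_1 = 8, and 2^1 + 6 = 2 + 6 = 8.
Assume S_j = 2^j + 6 for some j ≥ 1.
Then S_{j+1} = 2S_j − 6 = 2·(2^j + 6) − 6 = 2^{j+1} + 12 − 6 = 2^{j+1} + 6.
This completes the inductive step, so S_k = 2^k + 6 for all k ≥ 1.

S_k = 2^k + 6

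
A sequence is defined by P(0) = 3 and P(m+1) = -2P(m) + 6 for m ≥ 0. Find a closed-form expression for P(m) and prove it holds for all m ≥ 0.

Claim: P(m) = (-2)^m + 2.

Base case: P(0) = 3, and (-2)^0 + 2 = 1 + 2 = 3.
Assume P(j) = (-2)^j + 2 for some j ≥ 0.
Then P(j+1) = -2P(j) + 6 = -2·((-2)^j + 2) + 6 = -2·(-2)^j − 4 + 6 = (-2)^{j+1} + 2.
By induction, P(m) = (-2)^m + 2 for all m ≥ 0.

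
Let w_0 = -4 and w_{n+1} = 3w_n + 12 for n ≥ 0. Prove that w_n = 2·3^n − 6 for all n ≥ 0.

Base case: w_0 = -4, and 2·3^0 − 6 = 2 − 6 = -4.
Assume w_k = 2·3^k − 6 for some k ≥ 0.
Then w_{k+1} = 3w_k + 12 = 3·(2·3^k − 6) + 12 = 6·3^k − 18 + 12 = 2·3^{k+1} − 6.
Hence w_n = 2·3^n − 6 for every n ≥ 0, by induction.

w_n = 2·3^n − 6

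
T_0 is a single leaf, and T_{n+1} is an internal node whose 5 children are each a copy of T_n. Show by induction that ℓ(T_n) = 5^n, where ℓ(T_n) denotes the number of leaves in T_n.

Base case: ℓ(T_0) = 1, and 5^0 = 1.
Assume ℓ(T_r) = 5^r.
Then ℓ(T_{r+1}) = 5·ℓ(T_r) = 5·5^r = 5^{r+1}.
Hence ℓ(T_n) = 5^n for every n ≥ 0, by induction.

ℓ(T_n) = 5^n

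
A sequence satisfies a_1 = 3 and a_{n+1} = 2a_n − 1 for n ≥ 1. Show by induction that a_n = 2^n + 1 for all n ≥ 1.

Base case: a_1 = 3, and 2^1 + 1 = 2 + 1 = 3.
Assume a_r = 2^r + 1 for some r ≥ 1.
Then a_{r+1} = 2a_r − 1 = 2·(2^r + 1) − 1 = 2^{r+1} + 2 − 1 = 2^{r+1} + 1.
By induction, a_n = 2^n + 1 for all n ≥ 1.

a_n = 2^n + 1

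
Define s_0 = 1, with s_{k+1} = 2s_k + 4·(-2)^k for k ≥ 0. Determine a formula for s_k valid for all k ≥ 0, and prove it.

Claim: s_k = 2·2^k − (-2)^k.

Base case: s_0 = 1, and 2·2^0 − (-2)^0 = 2 − 1 = 1.
Assume s_m = 2·2^m − (-2)^m for some m ≥ 0.
Then s_{m+1} = 2s_m + 4·(-2)^m = 2·(2·2^m − (-2)^m) + 4·(-2)^m = 2·2^{m+1} − 2·(-2)^m + 4·(-2)^m = 2·2^{m+1} + 2·(-2)^m = 2·2^{m+1} − (-2)^{m+1}.
So the formula holds for m+1, and by induction s_k = 2·2^k − (-2)^k for all k ≥ 0.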